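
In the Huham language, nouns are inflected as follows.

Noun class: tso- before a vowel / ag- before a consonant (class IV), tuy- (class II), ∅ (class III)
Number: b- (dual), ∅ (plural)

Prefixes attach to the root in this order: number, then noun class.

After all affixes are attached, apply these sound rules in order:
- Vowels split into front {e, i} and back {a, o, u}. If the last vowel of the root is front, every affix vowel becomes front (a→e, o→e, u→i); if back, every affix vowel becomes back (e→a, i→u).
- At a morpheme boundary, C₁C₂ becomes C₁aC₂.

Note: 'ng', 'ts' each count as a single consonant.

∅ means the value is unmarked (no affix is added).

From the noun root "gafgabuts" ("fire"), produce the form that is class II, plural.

number = plural: zero marking, form stays gafgabuts.
Attach noun class class II tuy- → tuygafgabuts.
Vowel harmony: no change.
Apply epenthesis: tuygafgabuts → tuyagafgabuts.

tuyagafgabuts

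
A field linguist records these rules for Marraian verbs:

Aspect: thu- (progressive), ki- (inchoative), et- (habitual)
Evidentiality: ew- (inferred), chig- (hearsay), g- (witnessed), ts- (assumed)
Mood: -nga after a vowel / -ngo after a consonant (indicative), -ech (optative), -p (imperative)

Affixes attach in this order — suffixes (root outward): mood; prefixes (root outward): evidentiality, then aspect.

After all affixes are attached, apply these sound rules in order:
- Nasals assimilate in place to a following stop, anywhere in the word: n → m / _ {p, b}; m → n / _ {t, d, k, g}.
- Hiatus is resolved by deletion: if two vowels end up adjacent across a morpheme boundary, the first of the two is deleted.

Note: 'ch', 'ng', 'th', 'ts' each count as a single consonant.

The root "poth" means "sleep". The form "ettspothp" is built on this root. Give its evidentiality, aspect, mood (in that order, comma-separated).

assumed, habitual, imperative

Segment: et-ts-poth-p.
evidentiality: ts- → assumed.
aspect: et- → habitual.
mood: -p → imperative.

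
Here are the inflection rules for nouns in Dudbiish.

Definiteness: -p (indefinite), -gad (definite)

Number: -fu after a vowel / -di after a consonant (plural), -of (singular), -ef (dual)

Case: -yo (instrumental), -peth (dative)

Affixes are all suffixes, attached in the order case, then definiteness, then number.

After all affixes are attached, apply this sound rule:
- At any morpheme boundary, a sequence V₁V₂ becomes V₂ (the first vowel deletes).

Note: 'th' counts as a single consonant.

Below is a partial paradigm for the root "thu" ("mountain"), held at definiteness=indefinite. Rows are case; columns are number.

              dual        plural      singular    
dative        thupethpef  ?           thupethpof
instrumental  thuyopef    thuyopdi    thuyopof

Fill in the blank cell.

Attach case dative -peth → thupeth.
Attach definiteness indefinite -p → thupethp.
Attach number plural -di (after consonant 'p') → thupethpdi.
Vowel deletion: no change.

thupethpdi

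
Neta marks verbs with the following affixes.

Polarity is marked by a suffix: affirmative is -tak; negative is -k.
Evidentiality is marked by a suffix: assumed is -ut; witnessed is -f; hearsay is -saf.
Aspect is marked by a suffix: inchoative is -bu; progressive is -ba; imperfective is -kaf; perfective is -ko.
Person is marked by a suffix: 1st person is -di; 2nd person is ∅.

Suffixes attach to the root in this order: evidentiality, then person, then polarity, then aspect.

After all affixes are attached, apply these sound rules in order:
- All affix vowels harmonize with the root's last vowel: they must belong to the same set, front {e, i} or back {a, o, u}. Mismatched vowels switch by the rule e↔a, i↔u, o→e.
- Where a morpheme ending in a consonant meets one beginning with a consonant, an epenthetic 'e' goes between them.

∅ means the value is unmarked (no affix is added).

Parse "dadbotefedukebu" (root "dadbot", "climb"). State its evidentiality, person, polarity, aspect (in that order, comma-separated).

witnessed, 1st person, negative, inchoative

Segment: dadbot-f-di-k-bu.
evidentiality: -f → witnessed.
person: -di → 1st person.
polarity: -k → negative.
aspect: -bu → inchoative.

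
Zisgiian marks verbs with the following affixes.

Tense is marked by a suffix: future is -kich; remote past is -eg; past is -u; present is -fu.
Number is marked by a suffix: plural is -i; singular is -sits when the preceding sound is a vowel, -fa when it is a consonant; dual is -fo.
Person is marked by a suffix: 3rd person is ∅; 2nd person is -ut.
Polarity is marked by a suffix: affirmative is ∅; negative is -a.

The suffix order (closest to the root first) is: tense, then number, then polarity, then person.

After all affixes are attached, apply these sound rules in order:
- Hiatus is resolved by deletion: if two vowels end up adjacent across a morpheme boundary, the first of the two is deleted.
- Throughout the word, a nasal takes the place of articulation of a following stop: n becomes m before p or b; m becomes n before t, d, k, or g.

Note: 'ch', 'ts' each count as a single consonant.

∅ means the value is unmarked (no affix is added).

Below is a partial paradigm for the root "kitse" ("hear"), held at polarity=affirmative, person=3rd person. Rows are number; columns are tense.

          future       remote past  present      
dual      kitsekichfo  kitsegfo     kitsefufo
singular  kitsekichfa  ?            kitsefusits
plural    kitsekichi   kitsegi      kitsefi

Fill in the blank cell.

Attach tense remote past -eg → kitseeg.
Attach number singular -fa (after consonant 'g') → kitseegfa.
polarity = affirmative: zero marking, form stays kitseegfa.
person = 3rd person: zero marking, form stays kitseegfa.
Apply vowel deletion: kitseegfa → kitsegfa.
Nasal assimilation: no change.

kitsegfa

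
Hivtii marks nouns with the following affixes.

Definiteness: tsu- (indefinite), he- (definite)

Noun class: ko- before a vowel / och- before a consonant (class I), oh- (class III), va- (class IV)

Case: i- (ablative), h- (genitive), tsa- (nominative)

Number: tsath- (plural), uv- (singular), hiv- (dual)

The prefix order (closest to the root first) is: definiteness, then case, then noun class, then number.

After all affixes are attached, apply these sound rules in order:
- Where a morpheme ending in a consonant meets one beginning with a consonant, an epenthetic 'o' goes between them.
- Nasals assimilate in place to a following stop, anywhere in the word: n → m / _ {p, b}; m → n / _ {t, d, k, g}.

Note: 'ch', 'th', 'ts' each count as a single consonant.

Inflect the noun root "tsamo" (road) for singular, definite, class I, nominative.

Attach definiteness definite he- → hetsamo.
Attach case nominative tsa- → tsahetsamo.
Attach noun class class I och- (before consonant 'ts') → ochtsahetsamo.
Attach number singular uv- → uvochtsahetsamo.
Apply epenthesis: uvochtsahetsamo → uvochotsahetsamo.
Nasal assimilation: no change.

uvochotsahetsamo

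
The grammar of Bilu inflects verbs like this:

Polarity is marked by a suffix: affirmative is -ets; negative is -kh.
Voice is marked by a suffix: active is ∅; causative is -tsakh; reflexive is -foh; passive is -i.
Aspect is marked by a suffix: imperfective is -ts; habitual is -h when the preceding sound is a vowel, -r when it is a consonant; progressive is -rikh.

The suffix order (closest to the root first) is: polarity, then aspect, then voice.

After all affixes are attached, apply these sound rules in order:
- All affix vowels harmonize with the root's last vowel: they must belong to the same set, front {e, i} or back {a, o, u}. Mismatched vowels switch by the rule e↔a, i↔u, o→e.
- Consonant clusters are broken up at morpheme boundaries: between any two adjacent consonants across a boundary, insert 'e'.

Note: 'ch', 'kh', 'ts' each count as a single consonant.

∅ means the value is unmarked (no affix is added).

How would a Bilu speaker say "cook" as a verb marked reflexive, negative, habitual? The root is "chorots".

chorotsekherefoh

Attach polarity negative -kh → chorotskh.
Attach aspect habitual -r (after consonant 'kh') → chorotskhr.
Attach voice reflexive -foh → chorotskhrfoh.
Vowel harmony: no change.
Apply epenthesis: chorotskhrfoh → chorotsekherefoh.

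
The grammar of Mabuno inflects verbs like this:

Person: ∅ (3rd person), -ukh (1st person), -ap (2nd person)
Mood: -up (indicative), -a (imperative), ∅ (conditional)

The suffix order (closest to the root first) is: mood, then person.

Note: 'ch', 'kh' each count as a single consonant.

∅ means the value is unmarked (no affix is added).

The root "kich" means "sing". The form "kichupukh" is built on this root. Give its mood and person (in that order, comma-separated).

indicative, 1st person

Segment: kich-up-ukh.
mood: -up → indicative.
person: -ukh → 1st person.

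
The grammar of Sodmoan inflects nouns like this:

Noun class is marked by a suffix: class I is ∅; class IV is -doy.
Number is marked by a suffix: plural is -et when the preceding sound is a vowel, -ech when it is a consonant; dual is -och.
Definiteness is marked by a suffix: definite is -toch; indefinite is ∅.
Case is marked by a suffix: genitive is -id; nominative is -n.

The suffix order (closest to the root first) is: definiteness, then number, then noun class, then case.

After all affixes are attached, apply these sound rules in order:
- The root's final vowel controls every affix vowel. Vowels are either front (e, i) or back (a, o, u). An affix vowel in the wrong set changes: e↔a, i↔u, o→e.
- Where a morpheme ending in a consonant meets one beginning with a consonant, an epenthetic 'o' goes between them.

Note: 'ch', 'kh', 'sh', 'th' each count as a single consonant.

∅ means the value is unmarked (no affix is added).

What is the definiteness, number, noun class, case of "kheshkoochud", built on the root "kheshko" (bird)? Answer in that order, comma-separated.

Segment: kheshko-och-id.
definiteness: ∅ → indefinite.
number: -och → dual.
noun class: ∅ → class I.
case: -id → genitive.

indefinite, dual, class I, genitive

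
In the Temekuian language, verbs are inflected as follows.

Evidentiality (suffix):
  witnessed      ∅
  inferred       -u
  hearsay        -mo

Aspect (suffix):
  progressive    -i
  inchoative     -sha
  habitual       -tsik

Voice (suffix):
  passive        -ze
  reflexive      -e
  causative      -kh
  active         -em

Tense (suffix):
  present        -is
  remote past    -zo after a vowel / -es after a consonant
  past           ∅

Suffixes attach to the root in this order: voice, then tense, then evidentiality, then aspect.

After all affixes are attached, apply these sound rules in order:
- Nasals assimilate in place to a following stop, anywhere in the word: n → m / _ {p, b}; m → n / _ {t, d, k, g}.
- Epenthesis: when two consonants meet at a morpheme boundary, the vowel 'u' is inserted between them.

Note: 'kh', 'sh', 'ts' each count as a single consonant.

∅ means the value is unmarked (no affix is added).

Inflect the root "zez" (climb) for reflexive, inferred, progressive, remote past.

zezezoui

Attach voice reflexive -e → zeze.
Attach tense remote past -zo (after vowel 'e') → zezezo.
Attach evidentiality inferred -u → zezezou.
Attach aspect progressive -i → zezezoui.
Nasal assimilation: no change.
Epenthesis: no change.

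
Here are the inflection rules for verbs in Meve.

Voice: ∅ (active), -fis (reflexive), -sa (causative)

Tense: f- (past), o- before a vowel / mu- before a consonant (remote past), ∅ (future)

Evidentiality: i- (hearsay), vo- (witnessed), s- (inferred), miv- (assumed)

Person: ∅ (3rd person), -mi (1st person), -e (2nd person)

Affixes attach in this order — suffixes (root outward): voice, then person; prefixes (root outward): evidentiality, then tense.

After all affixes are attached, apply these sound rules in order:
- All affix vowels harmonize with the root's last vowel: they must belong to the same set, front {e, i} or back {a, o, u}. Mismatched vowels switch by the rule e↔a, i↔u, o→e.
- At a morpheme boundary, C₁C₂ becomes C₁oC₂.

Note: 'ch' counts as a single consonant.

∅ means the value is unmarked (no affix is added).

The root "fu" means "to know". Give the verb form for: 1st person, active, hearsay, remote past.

oufumu

voice = active: zero marking, form stays fu.
Attach evidentiality hearsay i- → ifu.
Attach person 1st person -mi → ifumi.
Attach tense remote past o- (before vowel 'i') → oifumi.
Apply vowel harmony: oifumi → oufumu.
Epenthesis: no change.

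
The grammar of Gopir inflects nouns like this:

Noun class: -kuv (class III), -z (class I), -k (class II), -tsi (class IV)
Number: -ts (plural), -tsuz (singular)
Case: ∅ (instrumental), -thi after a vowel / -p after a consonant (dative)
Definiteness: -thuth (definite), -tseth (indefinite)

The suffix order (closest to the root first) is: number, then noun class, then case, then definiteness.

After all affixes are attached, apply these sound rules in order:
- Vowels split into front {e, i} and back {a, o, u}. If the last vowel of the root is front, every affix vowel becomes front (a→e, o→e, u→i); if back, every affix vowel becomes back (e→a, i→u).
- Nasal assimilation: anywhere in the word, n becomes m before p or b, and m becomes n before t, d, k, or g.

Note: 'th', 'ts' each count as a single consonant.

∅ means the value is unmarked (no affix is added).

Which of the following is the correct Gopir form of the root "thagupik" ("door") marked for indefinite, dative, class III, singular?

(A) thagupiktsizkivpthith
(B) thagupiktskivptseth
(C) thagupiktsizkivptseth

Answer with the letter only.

C

Attach number singular -tsuz → thagupiktsuz.
Attach noun class class III -kuv → thagupiktsuzkuv.
Attach case dative -p (after consonant 'v') → thagupiktsuzkuvp.
Attach definiteness indefinite -tseth → thagupiktsuzkuvptseth.
Apply vowel harmony: thagupiktsuzkuvptseth → thagupiktsizkivptseth.
Nasal assimilation: no change.
So the correct form is thagupiktsizkivptseth, option (C).
(B) thagupiktskivptseth is wrong: it uses plural instead of singular for number.
(A) thagupiktsizkivpthith is wrong: it uses definite instead of indefinite for definiteness.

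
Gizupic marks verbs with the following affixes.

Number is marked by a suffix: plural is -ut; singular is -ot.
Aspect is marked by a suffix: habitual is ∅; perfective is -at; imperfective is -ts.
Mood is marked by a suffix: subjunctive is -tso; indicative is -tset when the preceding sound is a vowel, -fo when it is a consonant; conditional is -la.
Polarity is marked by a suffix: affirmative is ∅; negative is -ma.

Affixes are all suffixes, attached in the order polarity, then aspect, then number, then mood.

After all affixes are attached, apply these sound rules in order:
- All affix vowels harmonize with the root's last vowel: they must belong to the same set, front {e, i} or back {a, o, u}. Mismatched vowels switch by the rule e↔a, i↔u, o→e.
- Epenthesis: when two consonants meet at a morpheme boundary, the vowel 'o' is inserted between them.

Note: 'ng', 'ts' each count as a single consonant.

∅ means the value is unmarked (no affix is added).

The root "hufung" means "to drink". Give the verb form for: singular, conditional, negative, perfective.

Attach polarity negative -ma → hufungma.
Attach aspect perfective -at → hufungmaat.
Attach number singular -ot → hufungmaatot.
Attach mood conditional -la → hufungmaatotla.
Vowel harmony: no change.
Apply epenthesis: hufungmaatotla → hufungomaatotola.

hufungomaatotola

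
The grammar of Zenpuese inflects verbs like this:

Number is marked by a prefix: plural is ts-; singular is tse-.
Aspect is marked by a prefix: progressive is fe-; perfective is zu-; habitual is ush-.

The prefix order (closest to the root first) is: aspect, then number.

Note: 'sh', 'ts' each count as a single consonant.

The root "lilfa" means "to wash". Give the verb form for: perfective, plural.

Attach aspect perfective zu- → zulilfa.
Attach number plural ts- → tszulilfa.

tszulilfa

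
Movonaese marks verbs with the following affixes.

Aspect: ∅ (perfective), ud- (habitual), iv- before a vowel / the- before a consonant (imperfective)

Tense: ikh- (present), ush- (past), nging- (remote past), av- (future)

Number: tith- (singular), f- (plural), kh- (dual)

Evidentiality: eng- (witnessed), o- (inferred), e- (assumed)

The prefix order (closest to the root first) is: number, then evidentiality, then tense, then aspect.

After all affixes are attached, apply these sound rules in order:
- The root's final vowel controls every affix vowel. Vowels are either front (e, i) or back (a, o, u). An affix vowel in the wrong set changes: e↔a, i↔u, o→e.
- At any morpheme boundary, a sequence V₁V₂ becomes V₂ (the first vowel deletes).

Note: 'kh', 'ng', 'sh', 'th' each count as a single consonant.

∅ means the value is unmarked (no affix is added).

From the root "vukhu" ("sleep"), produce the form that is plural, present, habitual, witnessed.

udukhangfvukhu

Attach number plural f- → fvukhu.
Attach evidentiality witnessed eng- → engfvukhu.
Attach tense present ikh- → ikhengfvukhu.
Attach aspect habitual ud- → udikhengfvukhu.
Apply vowel harmony: udikhengfvukhu → udukhangfvukhu.
Vowel deletion: no change.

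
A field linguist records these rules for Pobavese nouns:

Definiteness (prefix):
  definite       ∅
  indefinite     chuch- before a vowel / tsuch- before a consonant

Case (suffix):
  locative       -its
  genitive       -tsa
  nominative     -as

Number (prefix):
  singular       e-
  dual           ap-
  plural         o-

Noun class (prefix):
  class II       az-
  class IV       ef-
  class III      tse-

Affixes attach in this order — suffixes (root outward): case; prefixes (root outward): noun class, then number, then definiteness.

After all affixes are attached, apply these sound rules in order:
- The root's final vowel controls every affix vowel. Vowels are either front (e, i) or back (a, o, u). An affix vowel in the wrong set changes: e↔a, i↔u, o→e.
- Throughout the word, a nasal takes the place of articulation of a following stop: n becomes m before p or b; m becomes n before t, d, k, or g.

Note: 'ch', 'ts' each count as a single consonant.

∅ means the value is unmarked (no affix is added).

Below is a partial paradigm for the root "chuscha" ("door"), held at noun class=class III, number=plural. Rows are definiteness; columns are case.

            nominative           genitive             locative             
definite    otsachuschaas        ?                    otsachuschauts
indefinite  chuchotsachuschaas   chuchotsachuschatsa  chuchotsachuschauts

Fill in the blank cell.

Attach noun class class III tse- → tsechuscha.
Attach number plural o- → otsechuscha.
definiteness = definite: zero marking, form stays otsechuscha.
Attach case genitive -tsa → otsechuschatsa.
Apply vowel harmony: otsechuschatsa → otsachuschatsa.
Nasal assimilation: no change.

otsachuschatsa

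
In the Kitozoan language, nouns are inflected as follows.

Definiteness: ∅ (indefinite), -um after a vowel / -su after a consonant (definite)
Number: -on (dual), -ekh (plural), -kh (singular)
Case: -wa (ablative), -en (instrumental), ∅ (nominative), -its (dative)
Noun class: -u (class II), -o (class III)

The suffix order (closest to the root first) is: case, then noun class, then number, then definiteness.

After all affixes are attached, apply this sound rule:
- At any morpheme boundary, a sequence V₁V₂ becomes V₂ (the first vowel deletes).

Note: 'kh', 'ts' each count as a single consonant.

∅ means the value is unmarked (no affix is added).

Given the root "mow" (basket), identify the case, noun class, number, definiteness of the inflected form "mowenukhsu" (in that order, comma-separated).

instrumental, class II, singular, definite

Segment: mow-en-u-kh-su.
case: -en → instrumental.
noun class: -u → class II.
number: -kh → singular.
definiteness: -um/su → definite.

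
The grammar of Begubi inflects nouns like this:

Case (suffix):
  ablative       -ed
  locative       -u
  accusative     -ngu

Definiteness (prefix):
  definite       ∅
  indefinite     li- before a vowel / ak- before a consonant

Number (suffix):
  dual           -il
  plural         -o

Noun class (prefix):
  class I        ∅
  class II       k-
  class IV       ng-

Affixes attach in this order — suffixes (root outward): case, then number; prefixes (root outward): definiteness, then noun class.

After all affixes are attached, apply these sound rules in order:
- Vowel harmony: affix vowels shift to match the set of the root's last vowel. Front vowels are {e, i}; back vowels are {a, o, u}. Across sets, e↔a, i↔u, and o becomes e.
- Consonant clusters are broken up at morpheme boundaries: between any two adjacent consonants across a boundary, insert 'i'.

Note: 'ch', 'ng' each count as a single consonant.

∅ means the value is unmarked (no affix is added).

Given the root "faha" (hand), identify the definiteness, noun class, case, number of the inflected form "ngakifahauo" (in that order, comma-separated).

indefinite, class IV, locative, plural

Segment: ng-ak-faha-u-o.
definiteness: li/ak- → indefinite.
noun class: ng- → class IV.
case: -u → locative.
number: -o → plural.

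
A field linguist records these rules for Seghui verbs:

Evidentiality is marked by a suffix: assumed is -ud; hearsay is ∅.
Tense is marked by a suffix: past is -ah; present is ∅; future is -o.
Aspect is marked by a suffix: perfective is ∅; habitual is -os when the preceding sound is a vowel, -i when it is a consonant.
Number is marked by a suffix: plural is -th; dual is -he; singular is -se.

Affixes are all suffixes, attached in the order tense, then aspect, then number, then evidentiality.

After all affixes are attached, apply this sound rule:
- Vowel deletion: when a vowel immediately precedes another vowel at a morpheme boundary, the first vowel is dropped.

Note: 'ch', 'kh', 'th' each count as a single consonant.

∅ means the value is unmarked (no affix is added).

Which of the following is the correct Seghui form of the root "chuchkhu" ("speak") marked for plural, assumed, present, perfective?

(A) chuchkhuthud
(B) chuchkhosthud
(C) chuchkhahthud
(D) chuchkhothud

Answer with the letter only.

tense = present: zero marking, form stays chuchkhu.
aspect = perfective: zero marking, form stays chuchkhu.
Attach number plural -th → chuchkhuth.
Attach evidentiality assumed -ud → chuchkhuthud.
Vowel deletion: no change.
So the correct form is chuchkhuthud, option (A).
(B) chuchkhosthud is wrong: it uses habitual instead of perfective for aspect.
(C) chuchkhahthud is wrong: it uses past instead of present for tense.
(D) chuchkhothud is wrong: it uses future instead of present for tense.

A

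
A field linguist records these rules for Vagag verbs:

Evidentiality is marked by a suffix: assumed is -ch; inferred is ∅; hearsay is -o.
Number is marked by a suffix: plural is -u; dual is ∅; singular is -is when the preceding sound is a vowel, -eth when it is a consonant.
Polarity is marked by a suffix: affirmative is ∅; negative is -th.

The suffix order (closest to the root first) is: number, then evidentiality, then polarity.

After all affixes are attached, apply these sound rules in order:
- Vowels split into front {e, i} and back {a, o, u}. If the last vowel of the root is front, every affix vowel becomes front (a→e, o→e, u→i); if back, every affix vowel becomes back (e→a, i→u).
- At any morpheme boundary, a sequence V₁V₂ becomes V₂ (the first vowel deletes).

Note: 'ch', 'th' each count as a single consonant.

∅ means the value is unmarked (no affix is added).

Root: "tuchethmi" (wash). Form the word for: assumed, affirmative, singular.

Attach number singular -is (after vowel 'i') → tuchethmiis.
Attach evidentiality assumed -ch → tuchethmiisch.
polarity = affirmative: zero marking, form stays tuchethmiisch.
Vowel harmony: no change.
Apply vowel deletion: tuchethmiisch → tuchethmisch.

tuchethmisch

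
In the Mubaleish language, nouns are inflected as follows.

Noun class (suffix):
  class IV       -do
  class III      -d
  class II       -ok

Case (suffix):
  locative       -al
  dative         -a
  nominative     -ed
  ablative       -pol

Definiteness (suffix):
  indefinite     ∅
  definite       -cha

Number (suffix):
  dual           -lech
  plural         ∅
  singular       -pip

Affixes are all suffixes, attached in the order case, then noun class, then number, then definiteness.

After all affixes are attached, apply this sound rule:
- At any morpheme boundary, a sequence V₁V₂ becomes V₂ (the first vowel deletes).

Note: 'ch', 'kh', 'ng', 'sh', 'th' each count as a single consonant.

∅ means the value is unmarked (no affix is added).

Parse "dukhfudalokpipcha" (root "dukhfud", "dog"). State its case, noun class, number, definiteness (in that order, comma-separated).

locative, class II, singular, definite

Segment: dukhfud-al-ok-pip-cha.
case: -al → locative.
noun class: -ok → class II.
number: -pip → singular.
definiteness: -cha → definite.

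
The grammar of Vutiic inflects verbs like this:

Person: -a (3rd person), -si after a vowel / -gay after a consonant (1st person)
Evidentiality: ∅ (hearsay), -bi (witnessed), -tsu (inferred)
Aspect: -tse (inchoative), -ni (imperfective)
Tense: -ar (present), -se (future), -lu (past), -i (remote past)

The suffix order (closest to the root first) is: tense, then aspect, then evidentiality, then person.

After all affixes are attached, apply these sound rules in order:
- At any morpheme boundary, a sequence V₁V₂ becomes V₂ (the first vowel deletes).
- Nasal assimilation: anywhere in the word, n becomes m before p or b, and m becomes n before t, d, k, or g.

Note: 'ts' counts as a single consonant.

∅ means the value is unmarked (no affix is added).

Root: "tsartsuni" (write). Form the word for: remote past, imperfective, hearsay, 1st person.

tsartsuninisi

Attach tense remote past -i → tsartsunii.
Attach aspect imperfective -ni → tsartsuniini.
evidentiality = hearsay: zero marking, form stays tsartsuniini.
Attach person 1st person -si (after vowel 'i') → tsartsuniinisi.
Apply vowel deletion: tsartsuniinisi → tsartsuninisi.
Nasal assimilation: no change.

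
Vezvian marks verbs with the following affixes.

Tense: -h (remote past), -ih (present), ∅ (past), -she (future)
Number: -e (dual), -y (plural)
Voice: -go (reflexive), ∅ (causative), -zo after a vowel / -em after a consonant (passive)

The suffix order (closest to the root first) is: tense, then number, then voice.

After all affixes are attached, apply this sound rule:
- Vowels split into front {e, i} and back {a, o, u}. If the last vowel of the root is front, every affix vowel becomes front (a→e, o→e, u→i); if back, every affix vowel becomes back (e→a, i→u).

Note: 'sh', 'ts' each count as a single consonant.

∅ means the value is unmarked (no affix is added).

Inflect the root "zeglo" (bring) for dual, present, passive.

zeglouhazo

Attach tense present -ih → zegloih.
Attach number dual -e → zegloihe.
Attach voice passive -zo (after vowel 'e') → zegloihezo.
Apply vowel harmony: zegloihezo → zeglouhazo.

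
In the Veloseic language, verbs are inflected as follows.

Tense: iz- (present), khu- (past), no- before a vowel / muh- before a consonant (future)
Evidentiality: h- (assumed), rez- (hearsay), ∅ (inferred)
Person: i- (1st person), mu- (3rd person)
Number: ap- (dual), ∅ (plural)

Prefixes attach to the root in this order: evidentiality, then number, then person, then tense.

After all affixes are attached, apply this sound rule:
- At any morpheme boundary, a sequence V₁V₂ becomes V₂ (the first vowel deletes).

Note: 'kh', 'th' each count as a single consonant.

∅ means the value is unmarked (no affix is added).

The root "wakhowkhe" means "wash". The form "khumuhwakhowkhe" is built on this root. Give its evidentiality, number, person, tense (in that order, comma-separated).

Segment: khu-mu-h-wakhowkhe.
evidentiality: h- → assumed.
number: ∅ → plural.
person: mu- → 3rd person.
tense: khu- → past.

assumed, plural, 3rd person, past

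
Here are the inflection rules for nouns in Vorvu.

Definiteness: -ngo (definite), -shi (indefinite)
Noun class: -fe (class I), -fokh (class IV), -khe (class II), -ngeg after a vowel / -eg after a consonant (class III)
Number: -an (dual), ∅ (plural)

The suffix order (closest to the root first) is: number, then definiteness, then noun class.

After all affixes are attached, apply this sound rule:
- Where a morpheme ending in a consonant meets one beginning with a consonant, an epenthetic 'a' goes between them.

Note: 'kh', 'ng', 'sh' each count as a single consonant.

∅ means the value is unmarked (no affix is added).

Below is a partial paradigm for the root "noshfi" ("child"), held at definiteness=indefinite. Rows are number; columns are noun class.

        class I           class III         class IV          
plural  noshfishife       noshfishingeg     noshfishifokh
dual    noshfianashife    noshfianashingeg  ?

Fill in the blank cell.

Attach number dual -an → noshfian.
Attach definiteness indefinite -shi → noshfianshi.
Attach noun class class IV -fokh → noshfianshifokh.
Apply epenthesis: noshfianshifokh → noshfianashifokh.

noshfianashifokh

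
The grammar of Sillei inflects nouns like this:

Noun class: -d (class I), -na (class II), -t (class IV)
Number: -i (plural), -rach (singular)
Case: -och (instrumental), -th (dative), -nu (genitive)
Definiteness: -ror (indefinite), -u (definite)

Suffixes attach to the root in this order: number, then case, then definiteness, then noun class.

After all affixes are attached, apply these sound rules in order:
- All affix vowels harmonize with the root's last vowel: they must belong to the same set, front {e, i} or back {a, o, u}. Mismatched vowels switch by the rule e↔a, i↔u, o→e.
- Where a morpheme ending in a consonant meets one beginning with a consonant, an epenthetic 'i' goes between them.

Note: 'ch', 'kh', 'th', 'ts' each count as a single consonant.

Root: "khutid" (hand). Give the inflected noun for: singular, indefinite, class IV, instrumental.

khutidirechechirerit

Attach number singular -rach → khutidrach.
Attach case instrumental -och → khutidrachoch.
Attach definiteness indefinite -ror → khutidrachochror.
Attach noun class class IV -t → khutidrachochrort.
Apply vowel harmony: khutidrachochrort → khutidrechechrert.
Apply epenthesis: khutidrechechrert → khutidirechechirerit.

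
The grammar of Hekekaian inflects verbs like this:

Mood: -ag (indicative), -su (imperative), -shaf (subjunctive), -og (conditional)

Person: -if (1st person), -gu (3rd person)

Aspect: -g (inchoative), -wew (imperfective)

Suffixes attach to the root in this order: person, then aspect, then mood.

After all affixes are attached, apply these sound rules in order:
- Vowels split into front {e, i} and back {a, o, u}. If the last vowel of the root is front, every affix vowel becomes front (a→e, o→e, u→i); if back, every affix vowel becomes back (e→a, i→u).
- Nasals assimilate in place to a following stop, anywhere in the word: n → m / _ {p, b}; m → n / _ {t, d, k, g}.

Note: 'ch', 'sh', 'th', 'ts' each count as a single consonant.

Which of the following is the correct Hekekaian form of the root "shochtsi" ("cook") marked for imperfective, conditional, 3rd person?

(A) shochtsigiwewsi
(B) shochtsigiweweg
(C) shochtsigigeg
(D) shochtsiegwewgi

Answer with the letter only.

B

Attach person 3rd person -gu → shochtsigu.
Attach aspect imperfective -wew → shochtsiguwew.
Attach mood conditional -og → shochtsiguwewog.
Apply vowel harmony: shochtsiguwewog → shochtsigiweweg.
Nasal assimilation: no change.
So the correct form is shochtsigiweweg, option (B).
(C) shochtsigigeg is wrong: it uses inchoative instead of imperfective for aspect.
(A) shochtsigiwewsi is wrong: it uses imperative instead of conditional for mood.
(D) shochtsiegwewgi is wrong: it has the affixes in the wrong order.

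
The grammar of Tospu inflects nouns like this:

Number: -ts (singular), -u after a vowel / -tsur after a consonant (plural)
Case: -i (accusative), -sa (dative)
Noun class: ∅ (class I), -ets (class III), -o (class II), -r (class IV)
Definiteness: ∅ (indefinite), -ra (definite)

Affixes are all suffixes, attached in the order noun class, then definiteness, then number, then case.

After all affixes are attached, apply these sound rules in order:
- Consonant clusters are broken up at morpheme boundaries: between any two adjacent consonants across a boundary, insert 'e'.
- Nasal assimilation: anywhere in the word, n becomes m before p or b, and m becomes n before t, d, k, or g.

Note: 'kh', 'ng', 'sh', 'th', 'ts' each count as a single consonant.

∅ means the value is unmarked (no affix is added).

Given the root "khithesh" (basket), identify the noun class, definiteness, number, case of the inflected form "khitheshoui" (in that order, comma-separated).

class II, indefinite, plural, accusative

Segment: khithesh-o-u-i.
noun class: -o → class II.
definiteness: ∅ → indefinite.
number: -u/tsur → plural.
case: -i → accusative.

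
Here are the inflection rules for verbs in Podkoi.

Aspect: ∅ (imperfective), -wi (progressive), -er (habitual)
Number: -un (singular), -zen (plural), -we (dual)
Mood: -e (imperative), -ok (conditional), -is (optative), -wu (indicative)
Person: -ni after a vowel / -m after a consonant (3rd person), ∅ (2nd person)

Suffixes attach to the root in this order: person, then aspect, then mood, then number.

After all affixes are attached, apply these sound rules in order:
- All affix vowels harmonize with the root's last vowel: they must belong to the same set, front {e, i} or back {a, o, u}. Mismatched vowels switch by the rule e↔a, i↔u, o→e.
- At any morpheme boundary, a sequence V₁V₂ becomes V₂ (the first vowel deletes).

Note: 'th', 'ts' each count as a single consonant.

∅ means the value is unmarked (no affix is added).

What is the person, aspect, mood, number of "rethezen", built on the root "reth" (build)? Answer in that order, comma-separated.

2nd person, imperfective, imperative, plural

Segment: reth-e-zen.
person: ∅ → 2nd person.
aspect: ∅ → imperfective.
mood: -e → imperative.
number: -zen → plural.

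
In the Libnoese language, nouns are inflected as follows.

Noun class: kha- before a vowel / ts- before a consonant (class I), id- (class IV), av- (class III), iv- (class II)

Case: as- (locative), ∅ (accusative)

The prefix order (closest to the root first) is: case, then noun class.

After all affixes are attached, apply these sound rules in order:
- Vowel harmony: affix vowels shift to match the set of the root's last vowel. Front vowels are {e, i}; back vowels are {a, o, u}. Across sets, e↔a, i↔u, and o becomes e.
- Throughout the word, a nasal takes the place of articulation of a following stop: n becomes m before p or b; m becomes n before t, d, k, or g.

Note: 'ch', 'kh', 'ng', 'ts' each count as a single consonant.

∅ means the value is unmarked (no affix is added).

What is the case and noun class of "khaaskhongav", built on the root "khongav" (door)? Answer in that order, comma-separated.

Segment: kha-as-khongav.
case: as- → locative.
noun class: kha/ts- → class I.

locative, class I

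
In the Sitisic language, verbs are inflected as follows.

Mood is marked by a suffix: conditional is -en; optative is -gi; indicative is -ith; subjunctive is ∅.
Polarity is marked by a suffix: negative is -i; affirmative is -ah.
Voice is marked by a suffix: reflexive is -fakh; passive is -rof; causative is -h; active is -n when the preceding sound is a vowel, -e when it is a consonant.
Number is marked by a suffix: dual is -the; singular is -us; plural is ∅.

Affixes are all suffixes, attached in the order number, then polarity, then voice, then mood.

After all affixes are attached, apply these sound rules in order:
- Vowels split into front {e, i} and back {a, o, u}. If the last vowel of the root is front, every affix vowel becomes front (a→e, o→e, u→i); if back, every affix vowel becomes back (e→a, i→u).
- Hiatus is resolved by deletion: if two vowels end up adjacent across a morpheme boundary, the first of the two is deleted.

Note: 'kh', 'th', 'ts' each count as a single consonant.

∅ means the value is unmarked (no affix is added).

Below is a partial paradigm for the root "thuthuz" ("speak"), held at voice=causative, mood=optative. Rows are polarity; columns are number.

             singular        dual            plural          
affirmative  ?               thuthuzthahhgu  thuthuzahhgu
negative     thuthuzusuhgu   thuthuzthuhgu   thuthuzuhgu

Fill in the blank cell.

Attach number singular -us → thuthuzus.
Attach polarity affirmative -ah → thuthuzusah.
Attach voice causative -h → thuthuzusahh.
Attach mood optative -gi → thuthuzusahhgi.
Apply vowel harmony: thuthuzusahhgi → thuthuzusahhgu.
Vowel deletion: no change.

thuthuzusahhgu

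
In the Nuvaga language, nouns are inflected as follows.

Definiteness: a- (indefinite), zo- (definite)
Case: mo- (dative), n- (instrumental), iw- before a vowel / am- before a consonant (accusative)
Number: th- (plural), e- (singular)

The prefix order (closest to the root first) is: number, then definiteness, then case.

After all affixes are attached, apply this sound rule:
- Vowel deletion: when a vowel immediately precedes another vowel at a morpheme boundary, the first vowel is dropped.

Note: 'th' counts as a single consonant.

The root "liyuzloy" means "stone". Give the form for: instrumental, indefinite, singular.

neliyuzloy

Attach number singular e- → eliyuzloy.
Attach definiteness indefinite a- → aeliyuzloy.
Attach case instrumental n- → naeliyuzloy.
Apply vowel deletion: naeliyuzloy → neliyuzloy.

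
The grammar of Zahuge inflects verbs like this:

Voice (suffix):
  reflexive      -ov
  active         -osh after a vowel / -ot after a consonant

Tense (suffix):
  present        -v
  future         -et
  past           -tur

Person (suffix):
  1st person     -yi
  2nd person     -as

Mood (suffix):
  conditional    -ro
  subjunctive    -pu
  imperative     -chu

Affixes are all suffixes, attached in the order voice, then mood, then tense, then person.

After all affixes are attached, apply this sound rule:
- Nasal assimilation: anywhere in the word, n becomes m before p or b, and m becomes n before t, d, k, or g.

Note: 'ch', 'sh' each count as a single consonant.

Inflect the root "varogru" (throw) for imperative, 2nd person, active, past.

varogruoshchuturas

Attach voice active -osh (after vowel 'u') → varogruosh.
Attach mood imperative -chu → varogruoshchu.
Attach tense past -tur → varogruoshchutur.
Attach person 2nd person -as → varogruoshchuturas.
Nasal assimilation: no change.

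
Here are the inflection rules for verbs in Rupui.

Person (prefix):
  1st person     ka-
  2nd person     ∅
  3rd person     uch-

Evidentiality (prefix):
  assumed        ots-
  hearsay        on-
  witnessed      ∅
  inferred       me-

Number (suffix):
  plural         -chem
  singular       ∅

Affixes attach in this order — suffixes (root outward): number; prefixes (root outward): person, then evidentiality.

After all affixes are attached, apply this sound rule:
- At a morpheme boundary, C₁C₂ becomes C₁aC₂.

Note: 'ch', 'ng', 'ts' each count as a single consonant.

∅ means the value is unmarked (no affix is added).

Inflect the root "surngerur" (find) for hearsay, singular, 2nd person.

person = 2nd person: zero marking, form stays surngerur.
number = singular: zero marking, form stays surngerur.
Attach evidentiality hearsay on- → onsurngerur.
Apply epenthesis: onsurngerur → onasurngerur.

onasurngerur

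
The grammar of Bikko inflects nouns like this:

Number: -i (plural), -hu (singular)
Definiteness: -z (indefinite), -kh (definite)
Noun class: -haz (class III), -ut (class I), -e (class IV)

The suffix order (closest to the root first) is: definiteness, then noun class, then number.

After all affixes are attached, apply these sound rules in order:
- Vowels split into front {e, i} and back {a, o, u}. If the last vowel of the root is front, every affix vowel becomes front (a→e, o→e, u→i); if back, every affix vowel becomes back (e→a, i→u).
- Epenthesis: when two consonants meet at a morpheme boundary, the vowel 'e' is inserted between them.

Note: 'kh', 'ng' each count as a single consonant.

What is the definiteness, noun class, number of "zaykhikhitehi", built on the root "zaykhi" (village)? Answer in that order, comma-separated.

definite, class I, singular

Segment: zaykhi-kh-ut-hu.
definiteness: -kh → definite.
noun class: -ut → class I.
number: -hu → singular.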